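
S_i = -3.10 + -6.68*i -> [-3.1, -9.78, -16.46, -23.14, -29.82]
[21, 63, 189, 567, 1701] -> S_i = 21*3^i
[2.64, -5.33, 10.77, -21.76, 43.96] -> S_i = 2.64*(-2.02)^i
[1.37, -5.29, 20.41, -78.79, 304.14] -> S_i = 1.37*(-3.86)^i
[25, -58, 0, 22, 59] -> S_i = Random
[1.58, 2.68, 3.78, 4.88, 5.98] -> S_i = 1.58 + 1.10*i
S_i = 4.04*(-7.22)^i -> [4.04, -29.17, 210.6, -1520.52, 10978.18]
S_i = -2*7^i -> [-2, -14, -98, -686, -4802]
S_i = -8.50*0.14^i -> [-8.5, -1.19, -0.17, -0.02, -0.0]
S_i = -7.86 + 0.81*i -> [-7.86, -7.05, -6.24, -5.43, -4.62]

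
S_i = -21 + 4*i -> [-21, -17, -13, -9, -5]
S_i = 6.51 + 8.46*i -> [6.51, 14.97, 23.43, 31.89, 40.35]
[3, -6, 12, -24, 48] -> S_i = 3*-2^i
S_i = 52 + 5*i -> [52, 57, 62, 67, 72]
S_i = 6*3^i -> [6, 18, 54, 162, 486]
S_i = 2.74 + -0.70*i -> [2.74, 2.04, 1.34, 0.64, -0.06]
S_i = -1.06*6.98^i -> [-1.06, -7.4, -51.64, -360.47, -2516.1]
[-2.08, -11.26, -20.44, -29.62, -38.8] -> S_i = -2.08 + -9.18*i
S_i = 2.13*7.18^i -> [2.13, 15.29, 109.81, 788.41, 5660.79]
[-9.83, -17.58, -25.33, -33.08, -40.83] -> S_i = -9.83 + -7.75*i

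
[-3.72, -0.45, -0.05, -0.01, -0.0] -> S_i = -3.72*0.12^i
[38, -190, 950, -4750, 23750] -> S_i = 38*-5^i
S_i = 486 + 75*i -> [486, 561, 636, 711, 786]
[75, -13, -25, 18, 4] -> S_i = Random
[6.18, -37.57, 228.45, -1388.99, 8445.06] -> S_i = 6.18*(-6.08)^i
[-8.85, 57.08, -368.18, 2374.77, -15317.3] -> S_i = -8.85*(-6.45)^i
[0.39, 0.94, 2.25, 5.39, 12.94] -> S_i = 0.39*2.40^i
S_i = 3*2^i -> [3, 6, 12, 24, 48]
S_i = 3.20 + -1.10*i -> [3.2, 2.1, 1.0, -0.1, -1.2]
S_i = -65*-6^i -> [-65, 390, -2340, 14040, -84240]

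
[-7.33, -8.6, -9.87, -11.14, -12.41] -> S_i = -7.33 + -1.27*i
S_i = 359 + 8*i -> [359, 367, 375, 383, 391]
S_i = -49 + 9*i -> [-49, -40, -31, -22, -13]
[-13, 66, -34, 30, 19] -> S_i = Random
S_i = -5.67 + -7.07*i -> [-5.67, -12.74, -19.81, -26.88, -33.95]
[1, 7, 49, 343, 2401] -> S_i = 1*7^i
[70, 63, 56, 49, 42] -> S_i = 70 + -7*i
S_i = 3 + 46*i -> [3, 49, 95, 141, 187]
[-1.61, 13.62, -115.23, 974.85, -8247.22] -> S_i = -1.61*(-8.46)^i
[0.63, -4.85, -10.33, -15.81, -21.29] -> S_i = 0.63 + -5.48*i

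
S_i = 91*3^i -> [91, 273, 819, 2457, 7371]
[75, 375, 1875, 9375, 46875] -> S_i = 75*5^i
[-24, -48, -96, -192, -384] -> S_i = -24*2^i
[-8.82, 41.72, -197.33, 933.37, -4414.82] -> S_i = -8.82*(-4.73)^i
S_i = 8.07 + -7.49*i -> [8.07, 0.58, -6.91, -14.4, -21.89]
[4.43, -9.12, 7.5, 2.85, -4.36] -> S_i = Random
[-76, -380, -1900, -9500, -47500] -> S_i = -76*5^i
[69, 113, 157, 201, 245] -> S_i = 69 + 44*i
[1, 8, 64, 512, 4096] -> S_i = 1*8^i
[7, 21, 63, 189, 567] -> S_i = 7*3^i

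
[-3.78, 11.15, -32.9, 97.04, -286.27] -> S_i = -3.78*(-2.95)^i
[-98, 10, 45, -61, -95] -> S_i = Random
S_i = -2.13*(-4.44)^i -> [-2.13, 9.46, -41.99, 186.44, -827.77]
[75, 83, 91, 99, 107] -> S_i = 75 + 8*i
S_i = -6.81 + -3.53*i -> [-6.81, -10.34, -13.87, -17.4, -20.93]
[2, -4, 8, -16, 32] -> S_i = 2*-2^i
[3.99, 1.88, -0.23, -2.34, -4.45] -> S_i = 3.99 + -2.11*i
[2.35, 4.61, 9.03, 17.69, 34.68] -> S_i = 2.35*1.96^i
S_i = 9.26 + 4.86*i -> [9.26, 14.12, 18.98, 23.84, 28.7]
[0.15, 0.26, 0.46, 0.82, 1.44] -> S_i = 0.15*1.76^i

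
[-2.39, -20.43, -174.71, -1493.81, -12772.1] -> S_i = -2.39*8.55^i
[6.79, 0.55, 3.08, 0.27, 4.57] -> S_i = Random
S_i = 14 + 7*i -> [14, 21, 28, 35, 42]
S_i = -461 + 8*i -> [-461, -453, -445, -437, -429]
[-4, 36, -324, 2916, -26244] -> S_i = -4*-9^i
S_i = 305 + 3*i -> [305, 308, 311, 314, 317]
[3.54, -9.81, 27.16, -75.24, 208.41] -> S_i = 3.54*(-2.77)^i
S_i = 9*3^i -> [9, 27, 81, 243, 729]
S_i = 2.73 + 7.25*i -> [2.73, 9.98, 17.23, 24.48, 31.73]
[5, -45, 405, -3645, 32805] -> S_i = 5*-9^i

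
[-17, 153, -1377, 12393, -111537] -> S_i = -17*-9^i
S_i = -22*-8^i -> [-22, 176, -1408, 11264, -90112]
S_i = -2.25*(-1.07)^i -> [-2.25, 2.41, -2.58, 2.76, -2.95]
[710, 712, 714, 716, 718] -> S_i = 710 + 2*i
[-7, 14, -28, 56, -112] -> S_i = -7*-2^i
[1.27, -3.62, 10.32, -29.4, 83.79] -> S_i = 1.27*(-2.85)^i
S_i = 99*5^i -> [99, 495, 2475, 12375, 61875]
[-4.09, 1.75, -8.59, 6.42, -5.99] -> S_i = Random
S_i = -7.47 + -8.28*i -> [-7.47, -15.75, -24.03, -32.31, -40.59]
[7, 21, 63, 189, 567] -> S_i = 7*3^i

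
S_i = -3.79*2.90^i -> [-3.79, -10.99, -31.87, -92.43, -268.06]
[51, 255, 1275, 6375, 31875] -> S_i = 51*5^i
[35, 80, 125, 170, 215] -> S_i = 35 + 45*i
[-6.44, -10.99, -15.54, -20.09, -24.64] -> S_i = -6.44 + -4.55*i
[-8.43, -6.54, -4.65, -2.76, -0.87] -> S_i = -8.43 + 1.89*i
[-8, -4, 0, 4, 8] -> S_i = -8 + 4*i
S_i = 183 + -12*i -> [183, 171, 159, 147, 135]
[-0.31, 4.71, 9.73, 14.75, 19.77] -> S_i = -0.31 + 5.02*i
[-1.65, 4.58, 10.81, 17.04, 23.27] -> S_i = -1.65 + 6.23*i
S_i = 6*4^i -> [6, 24, 96, 384, 1536]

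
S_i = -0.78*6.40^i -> [-0.78, -4.99, -31.95, -204.47, -1308.62]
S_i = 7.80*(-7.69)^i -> [7.8, -59.98, 461.26, -3547.1, 27277.21]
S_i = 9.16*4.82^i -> [9.16, 44.15, 212.81, 1025.74, 4944.06]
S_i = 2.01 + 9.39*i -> [2.01, 11.4, 20.79, 30.18, 39.57]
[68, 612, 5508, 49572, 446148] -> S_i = 68*9^i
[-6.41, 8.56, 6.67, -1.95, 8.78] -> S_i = Random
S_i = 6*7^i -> [6, 42, 294, 2058, 14406]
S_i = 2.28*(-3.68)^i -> [2.28, -8.39, 30.88, -113.63, 418.14]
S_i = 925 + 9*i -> [925, 934, 943, 952, 961]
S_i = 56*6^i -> [56, 336, 2016, 12096, 72576]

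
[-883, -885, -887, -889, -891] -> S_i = -883 + -2*i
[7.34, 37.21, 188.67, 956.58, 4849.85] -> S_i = 7.34*5.07^i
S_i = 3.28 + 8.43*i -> [3.28, 11.71, 20.14, 28.57, 37.0]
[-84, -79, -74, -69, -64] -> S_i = -84 + 5*i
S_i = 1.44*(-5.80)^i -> [1.44, -8.35, 48.44, -280.96, 1629.58]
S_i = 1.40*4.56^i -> [1.4, 6.38, 29.11, 132.75, 605.32]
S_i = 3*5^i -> [3, 15, 75, 375, 1875]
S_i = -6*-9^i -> [-6, 54, -486, 4374, -39366]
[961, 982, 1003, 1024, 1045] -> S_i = 961 + 21*i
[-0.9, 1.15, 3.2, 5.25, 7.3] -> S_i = -0.90 + 2.05*i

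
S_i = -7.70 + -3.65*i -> [-7.7, -11.35, -15.0, -18.65, -22.3]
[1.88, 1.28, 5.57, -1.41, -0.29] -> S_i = Random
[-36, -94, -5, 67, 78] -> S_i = Random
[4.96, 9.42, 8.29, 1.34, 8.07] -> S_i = Random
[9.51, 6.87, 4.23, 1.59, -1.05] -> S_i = 9.51 + -2.64*i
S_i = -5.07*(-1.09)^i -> [-5.07, 5.53, -6.02, 6.57, -7.16]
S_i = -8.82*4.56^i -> [-8.82, -40.22, -183.4, -836.3, -3813.54]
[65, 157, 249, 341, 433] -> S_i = 65 + 92*i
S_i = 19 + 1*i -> [19, 20, 21, 22, 23]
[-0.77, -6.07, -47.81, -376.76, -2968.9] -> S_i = -0.77*7.88^i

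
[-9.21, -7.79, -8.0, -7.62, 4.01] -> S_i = Random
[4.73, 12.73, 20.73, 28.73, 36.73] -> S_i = 4.73 + 8.00*i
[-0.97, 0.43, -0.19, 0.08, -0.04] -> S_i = -0.97*(-0.44)^i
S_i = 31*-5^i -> [31, -155, 775, -3875, 19375]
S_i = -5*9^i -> [-5, -45, -405, -3645, -32805]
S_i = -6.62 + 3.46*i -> [-6.62, -3.16, 0.3, 3.76, 7.22]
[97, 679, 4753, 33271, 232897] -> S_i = 97*7^i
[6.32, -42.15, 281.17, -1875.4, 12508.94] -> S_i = 6.32*(-6.67)^i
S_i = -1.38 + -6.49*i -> [-1.38, -7.87, -14.36, -20.85, -27.34]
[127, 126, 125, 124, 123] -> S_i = 127 + -1*i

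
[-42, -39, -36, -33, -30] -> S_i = -42 + 3*i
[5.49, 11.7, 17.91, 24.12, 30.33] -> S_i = 5.49 + 6.21*i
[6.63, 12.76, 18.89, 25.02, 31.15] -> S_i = 6.63 + 6.13*i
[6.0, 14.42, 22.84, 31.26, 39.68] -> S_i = 6.00 + 8.42*i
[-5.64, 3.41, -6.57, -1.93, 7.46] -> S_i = Random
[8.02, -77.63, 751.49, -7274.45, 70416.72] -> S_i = 8.02*(-9.68)^i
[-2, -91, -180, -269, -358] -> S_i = -2 + -89*i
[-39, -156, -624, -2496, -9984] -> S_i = -39*4^i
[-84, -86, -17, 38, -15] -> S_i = Random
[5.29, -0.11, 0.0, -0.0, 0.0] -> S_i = 5.29*(-0.02)^i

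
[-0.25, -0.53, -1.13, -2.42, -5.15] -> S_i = -0.25*2.13^i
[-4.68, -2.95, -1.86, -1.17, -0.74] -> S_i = -4.68*0.63^i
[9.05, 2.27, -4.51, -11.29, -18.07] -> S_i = 9.05 + -6.78*i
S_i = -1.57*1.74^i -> [-1.57, -2.73, -4.75, -8.27, -14.39]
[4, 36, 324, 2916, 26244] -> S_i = 4*9^i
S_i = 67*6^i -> [67, 402, 2412, 14472, 86832]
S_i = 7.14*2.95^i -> [7.14, 21.06, 62.14, 183.3, 540.74]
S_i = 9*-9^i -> [9, -81, 729, -6561, 59049]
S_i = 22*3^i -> [22, 66, 198, 594, 1782]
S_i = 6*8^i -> [6, 48, 384, 3072, 24576]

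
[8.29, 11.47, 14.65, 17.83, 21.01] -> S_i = 8.29 + 3.18*i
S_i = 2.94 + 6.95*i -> [2.94, 9.89, 16.84, 23.79, 30.74]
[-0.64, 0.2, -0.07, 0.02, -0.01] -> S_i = -0.64*(-0.32)^i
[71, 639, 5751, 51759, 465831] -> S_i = 71*9^i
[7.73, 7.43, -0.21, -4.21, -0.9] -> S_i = Random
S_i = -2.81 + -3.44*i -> [-2.81, -6.25, -9.69, -13.13, -16.57]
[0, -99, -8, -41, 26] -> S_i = Random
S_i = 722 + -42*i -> [722, 680, 638, 596, 554]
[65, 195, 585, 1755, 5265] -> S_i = 65*3^i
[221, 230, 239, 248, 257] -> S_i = 221 + 9*i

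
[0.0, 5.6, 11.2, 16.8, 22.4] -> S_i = 0.00 + 5.60*i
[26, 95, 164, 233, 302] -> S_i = 26 + 69*i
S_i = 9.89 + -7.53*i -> [9.89, 2.36, -5.17, -12.7, -20.23]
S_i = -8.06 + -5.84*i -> [-8.06, -13.9, -19.74, -25.58, -31.42]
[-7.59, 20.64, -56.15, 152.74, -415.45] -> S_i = -7.59*(-2.72)^i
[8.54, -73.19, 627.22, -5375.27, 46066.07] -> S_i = 8.54*(-8.57)^i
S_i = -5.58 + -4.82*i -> [-5.58, -10.4, -15.22, -20.04, -24.86]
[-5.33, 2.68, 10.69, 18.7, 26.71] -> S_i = -5.33 + 8.01*i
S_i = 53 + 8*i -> [53, 61, 69, 77, 85]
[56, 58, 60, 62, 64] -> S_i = 56 + 2*i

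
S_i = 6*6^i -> [6, 36, 216, 1296, 7776]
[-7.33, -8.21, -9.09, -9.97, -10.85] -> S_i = -7.33 + -0.88*i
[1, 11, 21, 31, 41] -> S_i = 1 + 10*i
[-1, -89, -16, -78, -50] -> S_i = Random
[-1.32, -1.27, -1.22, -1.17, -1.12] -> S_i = -1.32*0.96^i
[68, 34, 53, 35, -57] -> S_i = Random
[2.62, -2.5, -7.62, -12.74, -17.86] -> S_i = 2.62 + -5.12*i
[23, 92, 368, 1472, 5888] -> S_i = 23*4^i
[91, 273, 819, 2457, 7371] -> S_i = 91*3^i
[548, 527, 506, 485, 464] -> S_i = 548 + -21*i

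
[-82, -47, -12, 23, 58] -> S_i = -82 + 35*i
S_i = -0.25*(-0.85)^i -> [-0.25, 0.21, -0.18, 0.15, -0.13]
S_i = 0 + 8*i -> [0, 8, 16, 24, 32]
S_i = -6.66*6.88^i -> [-6.66, -45.82, -315.25, -2168.9, -14922.03]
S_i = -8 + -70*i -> [-8, -78, -148, -218, -288]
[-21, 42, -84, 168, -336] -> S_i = -21*-2^i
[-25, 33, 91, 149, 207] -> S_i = -25 + 58*i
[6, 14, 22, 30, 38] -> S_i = 6 + 8*i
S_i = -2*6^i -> [-2, -12, -72, -432, -2592]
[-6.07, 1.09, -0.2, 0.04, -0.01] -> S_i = -6.07*(-0.18)^i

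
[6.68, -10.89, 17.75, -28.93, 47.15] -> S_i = 6.68*(-1.63)^i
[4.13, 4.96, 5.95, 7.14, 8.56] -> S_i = 4.13*1.20^i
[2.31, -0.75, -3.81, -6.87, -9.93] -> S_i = 2.31 + -3.06*i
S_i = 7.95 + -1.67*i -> [7.95, 6.28, 4.61, 2.94, 1.27]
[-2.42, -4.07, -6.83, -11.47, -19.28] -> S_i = -2.42*1.68^i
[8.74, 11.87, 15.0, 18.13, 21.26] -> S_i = 8.74 + 3.13*i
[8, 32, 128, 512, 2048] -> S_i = 8*4^i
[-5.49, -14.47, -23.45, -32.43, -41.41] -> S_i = -5.49 + -8.98*i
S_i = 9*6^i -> [9, 54, 324, 1944, 11664]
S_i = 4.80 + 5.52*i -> [4.8, 10.32, 15.84, 21.36, 26.88]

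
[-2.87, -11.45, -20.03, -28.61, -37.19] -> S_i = -2.87 + -8.58*i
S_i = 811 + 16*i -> [811, 827, 843, 859, 875]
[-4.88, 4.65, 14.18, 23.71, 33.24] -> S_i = -4.88 + 9.53*i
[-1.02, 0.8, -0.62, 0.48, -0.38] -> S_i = -1.02*(-0.78)^i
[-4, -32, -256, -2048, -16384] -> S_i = -4*8^i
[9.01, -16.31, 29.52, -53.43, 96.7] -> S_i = 9.01*(-1.81)^i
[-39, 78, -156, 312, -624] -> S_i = -39*-2^i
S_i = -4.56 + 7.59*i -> [-4.56, 3.03, 10.62, 18.21, 25.8]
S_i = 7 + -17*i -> [7, -10, -27, -44, -61]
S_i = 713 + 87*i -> [713, 800, 887, 974, 1061]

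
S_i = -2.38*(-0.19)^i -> [-2.38, 0.45, -0.09, 0.02, -0.0]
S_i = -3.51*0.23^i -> [-3.51, -0.81, -0.19, -0.04, -0.01]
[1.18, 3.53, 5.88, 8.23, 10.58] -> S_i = 1.18 + 2.35*i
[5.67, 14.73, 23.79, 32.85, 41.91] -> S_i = 5.67 + 9.06*i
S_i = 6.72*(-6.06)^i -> [6.72, -40.72, 246.78, -1495.5, 9062.75]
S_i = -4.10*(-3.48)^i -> [-4.1, 14.27, -49.65, 172.79, -601.31]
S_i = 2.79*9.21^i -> [2.79, 25.7, 236.66, 2179.63, 20074.41]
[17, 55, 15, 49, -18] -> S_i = Random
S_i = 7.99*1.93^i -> [7.99, 15.42, 29.76, 57.44, 110.86]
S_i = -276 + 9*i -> [-276, -267, -258, -249, -240]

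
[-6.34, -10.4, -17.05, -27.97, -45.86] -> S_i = -6.34*1.64^i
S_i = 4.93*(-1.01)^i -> [4.93, -4.98, 5.03, -5.08, 5.13]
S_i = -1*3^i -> [-1, -3, -9, -27, -81]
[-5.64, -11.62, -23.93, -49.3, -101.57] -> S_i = -5.64*2.06^i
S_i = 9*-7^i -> [9, -63, 441, -3087, 21609]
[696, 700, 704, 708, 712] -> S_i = 696 + 4*i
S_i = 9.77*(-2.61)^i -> [9.77, -25.5, 66.55, -173.71, 453.37]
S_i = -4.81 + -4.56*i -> [-4.81, -9.37, -13.93, -18.49, -23.05]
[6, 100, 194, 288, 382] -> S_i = 6 + 94*i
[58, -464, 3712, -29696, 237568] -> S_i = 58*-8^i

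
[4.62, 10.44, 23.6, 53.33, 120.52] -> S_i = 4.62*2.26^i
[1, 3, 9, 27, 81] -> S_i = 1*3^i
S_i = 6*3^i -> [6, 18, 54, 162, 486]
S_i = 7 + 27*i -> [7, 34, 61, 88, 115]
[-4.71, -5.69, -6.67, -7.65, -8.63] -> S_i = -4.71 + -0.98*i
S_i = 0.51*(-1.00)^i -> [0.51, -0.51, 0.51, -0.51, 0.51]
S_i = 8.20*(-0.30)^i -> [8.2, -2.46, 0.74, -0.22, 0.07]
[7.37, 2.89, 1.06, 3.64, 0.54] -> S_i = Random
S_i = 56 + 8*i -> [56, 64, 72, 80, 88]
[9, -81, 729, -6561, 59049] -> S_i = 9*-9^i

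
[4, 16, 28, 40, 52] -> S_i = 4 + 12*i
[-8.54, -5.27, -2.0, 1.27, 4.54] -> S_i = -8.54 + 3.27*i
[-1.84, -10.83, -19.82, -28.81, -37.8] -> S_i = -1.84 + -8.99*i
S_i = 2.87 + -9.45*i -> [2.87, -6.58, -16.03, -25.48, -34.93]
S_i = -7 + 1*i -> [-7, -6, -5, -4, -3]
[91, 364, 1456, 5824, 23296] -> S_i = 91*4^i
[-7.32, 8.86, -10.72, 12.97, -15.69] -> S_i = -7.32*(-1.21)^i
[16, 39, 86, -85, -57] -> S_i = Random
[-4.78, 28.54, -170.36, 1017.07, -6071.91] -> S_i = -4.78*(-5.97)^i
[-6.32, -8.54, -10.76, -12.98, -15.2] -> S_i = -6.32 + -2.22*i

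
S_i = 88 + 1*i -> [88, 89, 90, 91, 92]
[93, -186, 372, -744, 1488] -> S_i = 93*-2^i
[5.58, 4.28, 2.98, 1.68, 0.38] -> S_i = 5.58 + -1.30*i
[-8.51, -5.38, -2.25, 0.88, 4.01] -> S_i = -8.51 + 3.13*i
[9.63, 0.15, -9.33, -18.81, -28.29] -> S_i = 9.63 + -9.48*i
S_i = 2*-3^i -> [2, -6, 18, -54, 162]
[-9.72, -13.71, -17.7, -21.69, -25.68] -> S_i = -9.72 + -3.99*i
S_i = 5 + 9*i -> [5, 14, 23, 32, 41]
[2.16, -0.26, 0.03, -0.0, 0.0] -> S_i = 2.16*(-0.12)^i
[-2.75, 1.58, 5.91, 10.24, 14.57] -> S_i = -2.75 + 4.33*i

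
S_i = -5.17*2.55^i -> [-5.17, -13.18, -33.62, -85.73, -218.6]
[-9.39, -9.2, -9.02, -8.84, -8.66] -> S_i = -9.39*0.98^i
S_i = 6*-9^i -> [6, -54, 486, -4374, 39366]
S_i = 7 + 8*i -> [7, 15, 23, 31, 39]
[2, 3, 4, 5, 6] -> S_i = 2 + 1*i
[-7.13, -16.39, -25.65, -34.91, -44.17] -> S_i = -7.13 + -9.26*i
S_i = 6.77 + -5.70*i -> [6.77, 1.07, -4.63, -10.33, -16.03]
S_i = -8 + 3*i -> [-8, -5, -2, 1, 4]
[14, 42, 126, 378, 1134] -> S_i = 14*3^i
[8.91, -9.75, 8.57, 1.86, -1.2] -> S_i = Random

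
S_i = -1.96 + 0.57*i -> [-1.96, -1.39, -0.82, -0.25, 0.32]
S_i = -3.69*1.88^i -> [-3.69, -6.94, -13.04, -24.52, -46.1]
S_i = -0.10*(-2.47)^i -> [-0.1, 0.25, -0.61, 1.51, -3.72]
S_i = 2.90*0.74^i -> [2.9, 2.15, 1.59, 1.18, 0.87]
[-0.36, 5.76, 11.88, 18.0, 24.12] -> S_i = -0.36 + 6.12*i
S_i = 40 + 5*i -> [40, 45, 50, 55, 60]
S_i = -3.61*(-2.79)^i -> [-3.61, 10.07, -28.1, 78.4, -218.74]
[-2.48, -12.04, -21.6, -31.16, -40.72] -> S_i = -2.48 + -9.56*i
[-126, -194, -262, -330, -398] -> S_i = -126 + -68*i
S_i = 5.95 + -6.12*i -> [5.95, -0.17, -6.29, -12.41, -18.53]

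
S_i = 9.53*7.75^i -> [9.53, 73.86, 572.4, 4436.07, 34379.51]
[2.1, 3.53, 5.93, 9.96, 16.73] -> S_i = 2.10*1.68^i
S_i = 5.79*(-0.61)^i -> [5.79, -3.53, 2.15, -1.31, 0.8]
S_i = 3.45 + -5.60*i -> [3.45, -2.15, -7.75, -13.35, -18.95]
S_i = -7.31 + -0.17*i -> [-7.31, -7.48, -7.65, -7.82, -7.99]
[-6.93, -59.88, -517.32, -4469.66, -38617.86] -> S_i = -6.93*8.64^i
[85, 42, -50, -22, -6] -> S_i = Random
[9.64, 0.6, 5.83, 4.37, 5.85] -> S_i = Random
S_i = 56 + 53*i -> [56, 109, 162, 215, 268]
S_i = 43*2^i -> [43, 86, 172, 344, 688]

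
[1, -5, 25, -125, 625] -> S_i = 1*-5^i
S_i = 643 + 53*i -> [643, 696, 749, 802, 855]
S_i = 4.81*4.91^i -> [4.81, 23.62, 115.96, 569.36, 2795.57]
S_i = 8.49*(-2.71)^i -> [8.49, -23.01, 62.35, -168.97, 457.91]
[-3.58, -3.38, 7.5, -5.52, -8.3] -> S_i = Random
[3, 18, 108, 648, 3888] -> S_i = 3*6^i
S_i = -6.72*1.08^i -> [-6.72, -7.26, -7.84, -8.47, -9.14]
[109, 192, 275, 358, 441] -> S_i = 109 + 83*i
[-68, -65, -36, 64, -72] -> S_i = Random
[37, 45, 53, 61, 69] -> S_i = 37 + 8*i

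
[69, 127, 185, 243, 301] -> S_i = 69 + 58*i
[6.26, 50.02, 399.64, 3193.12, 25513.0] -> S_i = 6.26*7.99^i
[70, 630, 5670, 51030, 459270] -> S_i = 70*9^i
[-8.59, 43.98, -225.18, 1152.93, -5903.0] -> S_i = -8.59*(-5.12)^i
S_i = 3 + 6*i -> [3, 9, 15, 21, 27]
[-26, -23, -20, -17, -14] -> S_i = -26 + 3*i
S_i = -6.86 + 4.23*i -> [-6.86, -2.63, 1.6, 5.83, 10.06]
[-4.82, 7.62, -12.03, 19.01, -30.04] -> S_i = -4.82*(-1.58)^i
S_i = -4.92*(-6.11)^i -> [-4.92, 30.06, -183.67, 1122.25, -6856.93]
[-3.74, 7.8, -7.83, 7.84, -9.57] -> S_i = Random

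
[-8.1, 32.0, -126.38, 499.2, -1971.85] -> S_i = -8.10*(-3.95)^i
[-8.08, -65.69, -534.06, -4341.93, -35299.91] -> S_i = -8.08*8.13^i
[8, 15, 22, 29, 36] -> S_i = 8 + 7*i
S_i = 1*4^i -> [1, 4, 16, 64, 256]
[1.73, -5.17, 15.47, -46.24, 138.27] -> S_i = 1.73*(-2.99)^i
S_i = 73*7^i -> [73, 511, 3577, 25039, 175273]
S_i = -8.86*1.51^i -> [-8.86, -13.38, -20.2, -30.5, -46.06]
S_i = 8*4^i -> [8, 32, 128, 512, 2048]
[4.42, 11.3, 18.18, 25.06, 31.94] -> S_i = 4.42 + 6.88*i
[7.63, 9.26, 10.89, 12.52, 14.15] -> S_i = 7.63 + 1.63*i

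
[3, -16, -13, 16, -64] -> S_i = Random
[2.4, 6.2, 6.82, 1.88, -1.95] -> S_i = Random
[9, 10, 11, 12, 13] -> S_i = 9 + 1*i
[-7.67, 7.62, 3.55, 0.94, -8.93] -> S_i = Random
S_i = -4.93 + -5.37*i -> [-4.93, -10.3, -15.67, -21.04, -26.41]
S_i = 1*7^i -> [1, 7, 49, 343, 2401]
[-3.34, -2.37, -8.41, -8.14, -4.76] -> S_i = Random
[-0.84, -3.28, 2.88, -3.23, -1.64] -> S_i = Random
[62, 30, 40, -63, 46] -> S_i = Random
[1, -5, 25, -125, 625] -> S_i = 1*-5^i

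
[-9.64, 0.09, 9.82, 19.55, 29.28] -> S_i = -9.64 + 9.73*i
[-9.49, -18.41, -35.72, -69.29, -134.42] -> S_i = -9.49*1.94^i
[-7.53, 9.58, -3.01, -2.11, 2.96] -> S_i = Random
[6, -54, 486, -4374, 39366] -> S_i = 6*-9^i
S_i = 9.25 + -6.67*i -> [9.25, 2.58, -4.09, -10.76, -17.43]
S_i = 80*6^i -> [80, 480, 2880, 17280, 103680]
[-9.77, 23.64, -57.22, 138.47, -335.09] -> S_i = -9.77*(-2.42)^i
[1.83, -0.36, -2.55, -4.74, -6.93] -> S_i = 1.83 + -2.19*i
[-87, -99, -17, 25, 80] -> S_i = Random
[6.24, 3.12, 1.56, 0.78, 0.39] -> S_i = 6.24*0.50^i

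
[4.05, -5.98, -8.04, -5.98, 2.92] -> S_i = Random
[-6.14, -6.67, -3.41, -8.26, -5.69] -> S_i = Random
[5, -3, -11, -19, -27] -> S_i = 5 + -8*i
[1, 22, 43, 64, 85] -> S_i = 1 + 21*i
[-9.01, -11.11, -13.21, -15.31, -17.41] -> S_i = -9.01 + -2.10*i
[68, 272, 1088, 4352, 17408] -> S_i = 68*4^i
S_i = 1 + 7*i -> [1, 8, 15, 22, 29]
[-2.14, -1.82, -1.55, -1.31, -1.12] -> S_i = -2.14*0.85^i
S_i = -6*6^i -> [-6, -36, -216, -1296, -7776]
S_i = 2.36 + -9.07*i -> [2.36, -6.71, -15.78, -24.85, -33.92]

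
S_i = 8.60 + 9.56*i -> [8.6, 18.16, 27.72, 37.28, 46.84]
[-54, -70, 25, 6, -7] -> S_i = Random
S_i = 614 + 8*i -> [614, 622, 630, 638, 646]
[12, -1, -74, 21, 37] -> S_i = Random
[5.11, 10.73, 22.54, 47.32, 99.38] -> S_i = 5.11*2.10^i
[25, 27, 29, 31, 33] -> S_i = 25 + 2*i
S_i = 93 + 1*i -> [93, 94, 95, 96, 97]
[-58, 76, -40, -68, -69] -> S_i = Random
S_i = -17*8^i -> [-17, -136, -1088, -8704, -69632]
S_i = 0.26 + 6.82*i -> [0.26, 7.08, 13.9, 20.72, 27.54]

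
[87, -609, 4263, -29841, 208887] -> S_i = 87*-7^i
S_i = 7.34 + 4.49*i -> [7.34, 11.83, 16.32, 20.81, 25.3]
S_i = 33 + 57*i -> [33, 90, 147, 204, 261]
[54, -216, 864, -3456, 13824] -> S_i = 54*-4^i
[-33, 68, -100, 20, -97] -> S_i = Random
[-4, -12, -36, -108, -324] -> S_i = -4*3^i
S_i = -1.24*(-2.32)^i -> [-1.24, 2.88, -6.67, 15.48, -35.92]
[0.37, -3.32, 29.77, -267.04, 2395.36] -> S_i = 0.37*(-8.97)^i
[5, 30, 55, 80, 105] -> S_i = 5 + 25*i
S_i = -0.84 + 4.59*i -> [-0.84, 3.75, 8.34, 12.93, 17.52]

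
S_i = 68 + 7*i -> [68, 75, 82, 89, 96]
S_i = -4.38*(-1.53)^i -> [-4.38, 6.7, -10.25, 15.69, -24.0]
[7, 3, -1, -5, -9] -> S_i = 7 + -4*i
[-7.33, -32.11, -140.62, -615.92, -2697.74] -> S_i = -7.33*4.38^i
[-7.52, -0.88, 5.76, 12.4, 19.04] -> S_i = -7.52 + 6.64*i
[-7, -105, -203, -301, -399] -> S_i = -7 + -98*i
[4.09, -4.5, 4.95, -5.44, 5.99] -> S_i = 4.09*(-1.10)^i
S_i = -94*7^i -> [-94, -658, -4606, -32242, -225694]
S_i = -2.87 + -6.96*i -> [-2.87, -9.83, -16.79, -23.75, -30.71]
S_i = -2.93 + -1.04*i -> [-2.93, -3.97, -5.01, -6.05, -7.09]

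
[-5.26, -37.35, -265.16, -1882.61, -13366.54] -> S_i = -5.26*7.10^i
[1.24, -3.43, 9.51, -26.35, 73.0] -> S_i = 1.24*(-2.77)^i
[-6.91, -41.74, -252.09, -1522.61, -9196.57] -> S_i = -6.91*6.04^i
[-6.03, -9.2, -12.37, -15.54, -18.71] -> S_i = -6.03 + -3.17*i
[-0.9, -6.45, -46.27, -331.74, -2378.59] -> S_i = -0.90*7.17^i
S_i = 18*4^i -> [18, 72, 288, 1152, 4608]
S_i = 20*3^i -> [20, 60, 180, 540, 1620]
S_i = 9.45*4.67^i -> [9.45, 44.13, 206.09, 962.46, 4494.69]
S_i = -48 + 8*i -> [-48, -40, -32, -24, -16]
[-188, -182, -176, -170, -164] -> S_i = -188 + 6*i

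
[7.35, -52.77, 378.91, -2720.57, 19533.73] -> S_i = 7.35*(-7.18)^i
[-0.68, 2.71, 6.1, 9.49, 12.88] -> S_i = -0.68 + 3.39*i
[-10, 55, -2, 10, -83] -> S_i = Random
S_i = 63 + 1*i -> [63, 64, 65, 66, 67]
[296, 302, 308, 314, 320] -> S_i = 296 + 6*i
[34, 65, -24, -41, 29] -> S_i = Random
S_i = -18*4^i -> [-18, -72, -288, -1152, -4608]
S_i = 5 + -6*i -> [5, -1, -7, -13, -19]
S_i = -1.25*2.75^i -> [-1.25, -3.44, -9.45, -26.0, -71.49]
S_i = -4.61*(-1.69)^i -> [-4.61, 7.79, -13.17, 22.25, -37.61]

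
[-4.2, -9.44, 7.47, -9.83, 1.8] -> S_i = Random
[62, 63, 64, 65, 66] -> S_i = 62 + 1*i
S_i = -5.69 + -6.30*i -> [-5.69, -11.99, -18.29, -24.59, -30.89]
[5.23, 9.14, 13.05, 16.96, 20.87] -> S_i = 5.23 + 3.91*i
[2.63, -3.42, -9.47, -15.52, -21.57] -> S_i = 2.63 + -6.05*i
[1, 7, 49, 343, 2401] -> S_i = 1*7^i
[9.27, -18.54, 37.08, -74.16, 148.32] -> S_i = 9.27*(-2.00)^i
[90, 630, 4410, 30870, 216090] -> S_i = 90*7^i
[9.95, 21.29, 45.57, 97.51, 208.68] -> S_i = 9.95*2.14^i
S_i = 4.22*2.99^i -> [4.22, 12.62, 37.73, 112.8, 337.29]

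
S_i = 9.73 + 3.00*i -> [9.73, 12.73, 15.73, 18.73, 21.73]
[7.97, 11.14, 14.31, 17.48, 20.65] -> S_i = 7.97 + 3.17*i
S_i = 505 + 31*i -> [505, 536, 567, 598, 629]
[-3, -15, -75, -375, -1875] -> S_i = -3*5^i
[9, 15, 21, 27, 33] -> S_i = 9 + 6*i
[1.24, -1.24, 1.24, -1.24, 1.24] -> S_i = 1.24*(-1.00)^i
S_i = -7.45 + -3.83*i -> [-7.45, -11.28, -15.11, -18.94, -22.77]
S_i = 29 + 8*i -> [29, 37, 45, 53, 61]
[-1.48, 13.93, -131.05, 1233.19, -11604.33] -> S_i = -1.48*(-9.41)^i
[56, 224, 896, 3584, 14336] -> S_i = 56*4^i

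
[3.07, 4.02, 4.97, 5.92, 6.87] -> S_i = 3.07 + 0.95*i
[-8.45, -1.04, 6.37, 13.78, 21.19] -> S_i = -8.45 + 7.41*i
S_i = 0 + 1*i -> [0, 1, 2, 3, 4]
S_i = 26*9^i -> [26, 234, 2106, 18954, 170586]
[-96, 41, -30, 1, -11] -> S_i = Random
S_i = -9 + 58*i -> [-9, 49, 107, 165, 223]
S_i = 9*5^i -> [9, 45, 225, 1125, 5625]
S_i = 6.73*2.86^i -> [6.73, 19.25, 55.05, 157.44, 450.28]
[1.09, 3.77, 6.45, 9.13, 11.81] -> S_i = 1.09 + 2.68*i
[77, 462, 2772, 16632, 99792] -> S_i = 77*6^i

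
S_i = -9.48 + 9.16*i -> [-9.48, -0.32, 8.84, 18.0, 27.16]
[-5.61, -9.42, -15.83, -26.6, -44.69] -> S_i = -5.61*1.68^i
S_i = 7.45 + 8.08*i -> [7.45, 15.53, 23.61, 31.69, 39.77]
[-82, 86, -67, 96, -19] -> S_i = Random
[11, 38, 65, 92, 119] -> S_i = 11 + 27*i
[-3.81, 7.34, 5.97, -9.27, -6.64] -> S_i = Random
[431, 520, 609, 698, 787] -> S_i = 431 + 89*i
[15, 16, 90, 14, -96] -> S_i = Random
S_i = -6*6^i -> [-6, -36, -216, -1296, -7776]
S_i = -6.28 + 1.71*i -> [-6.28, -4.57, -2.86, -1.15, 0.56]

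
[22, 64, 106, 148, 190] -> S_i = 22 + 42*i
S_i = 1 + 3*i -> [1, 4, 7, 10, 13]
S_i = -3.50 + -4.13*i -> [-3.5, -7.63, -11.76, -15.89, -20.02]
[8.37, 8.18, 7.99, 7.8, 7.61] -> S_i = 8.37 + -0.19*i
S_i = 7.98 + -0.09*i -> [7.98, 7.89, 7.8, 7.71, 7.62]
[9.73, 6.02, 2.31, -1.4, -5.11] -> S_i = 9.73 + -3.71*i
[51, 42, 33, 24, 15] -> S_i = 51 + -9*i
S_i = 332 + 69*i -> [332, 401, 470, 539, 608]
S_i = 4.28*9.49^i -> [4.28, 40.62, 385.46, 3657.99, 34714.32]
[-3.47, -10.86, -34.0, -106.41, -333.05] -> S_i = -3.47*3.13^i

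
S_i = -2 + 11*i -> [-2, 9, 20, 31, 42]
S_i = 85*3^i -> [85, 255, 765, 2295, 6885]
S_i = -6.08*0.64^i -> [-6.08, -3.89, -2.49, -1.59, -1.02]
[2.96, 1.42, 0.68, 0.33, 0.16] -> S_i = 2.96*0.48^i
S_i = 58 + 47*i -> [58, 105, 152, 199, 246]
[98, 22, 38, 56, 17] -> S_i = Random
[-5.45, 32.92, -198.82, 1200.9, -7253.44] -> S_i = -5.45*(-6.04)^i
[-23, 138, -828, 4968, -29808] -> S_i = -23*-6^i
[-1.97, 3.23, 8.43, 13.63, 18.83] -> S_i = -1.97 + 5.20*i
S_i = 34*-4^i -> [34, -136, 544, -2176, 8704]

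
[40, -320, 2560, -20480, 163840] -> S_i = 40*-8^i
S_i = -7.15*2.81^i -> [-7.15, -20.09, -56.46, -158.64, -445.79]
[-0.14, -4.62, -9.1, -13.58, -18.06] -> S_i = -0.14 + -4.48*i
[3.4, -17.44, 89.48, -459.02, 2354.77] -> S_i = 3.40*(-5.13)^i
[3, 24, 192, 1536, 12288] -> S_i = 3*8^i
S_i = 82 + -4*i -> [82, 78, 74, 70, 66]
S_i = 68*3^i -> [68, 204, 612, 1836, 5508]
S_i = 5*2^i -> [5, 10, 20, 40, 80]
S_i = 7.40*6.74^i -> [7.4, 49.88, 336.16, 2265.75, 15271.13]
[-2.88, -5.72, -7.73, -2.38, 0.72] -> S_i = Random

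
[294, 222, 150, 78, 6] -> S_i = 294 + -72*i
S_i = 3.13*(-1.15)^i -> [3.13, -3.6, 4.14, -4.76, 5.47]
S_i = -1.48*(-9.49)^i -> [-1.48, 14.05, -133.29, 1264.91, -12004.02]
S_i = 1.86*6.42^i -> [1.86, 11.94, 76.66, 492.17, 3159.75]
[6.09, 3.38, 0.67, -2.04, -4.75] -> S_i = 6.09 + -2.71*i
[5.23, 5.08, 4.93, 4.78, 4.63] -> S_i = 5.23 + -0.15*i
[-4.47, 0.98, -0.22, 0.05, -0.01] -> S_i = -4.47*(-0.22)^i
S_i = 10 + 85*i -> [10, 95, 180, 265, 350]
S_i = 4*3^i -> [4, 12, 36, 108, 324]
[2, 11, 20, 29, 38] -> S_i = 2 + 9*i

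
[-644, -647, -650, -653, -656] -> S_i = -644 + -3*i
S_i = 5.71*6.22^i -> [5.71, 35.52, 220.91, 1374.06, 8546.68]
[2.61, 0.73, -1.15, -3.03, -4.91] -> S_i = 2.61 + -1.88*i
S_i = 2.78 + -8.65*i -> [2.78, -5.87, -14.52, -23.17, -31.82]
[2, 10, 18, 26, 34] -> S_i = 2 + 8*i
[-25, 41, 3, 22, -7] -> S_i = Random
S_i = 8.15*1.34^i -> [8.15, 10.92, 14.63, 19.61, 26.28]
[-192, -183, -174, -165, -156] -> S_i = -192 + 9*i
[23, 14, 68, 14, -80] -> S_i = Random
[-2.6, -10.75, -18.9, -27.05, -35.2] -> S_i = -2.60 + -8.15*i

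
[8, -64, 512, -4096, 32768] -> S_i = 8*-8^i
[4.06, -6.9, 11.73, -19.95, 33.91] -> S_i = 4.06*(-1.70)^i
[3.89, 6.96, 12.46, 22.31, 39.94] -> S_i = 3.89*1.79^i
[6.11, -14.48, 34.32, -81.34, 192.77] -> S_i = 6.11*(-2.37)^i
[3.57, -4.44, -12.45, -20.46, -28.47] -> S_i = 3.57 + -8.01*i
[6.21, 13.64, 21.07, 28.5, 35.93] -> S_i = 6.21 + 7.43*i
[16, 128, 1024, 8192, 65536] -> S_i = 16*8^i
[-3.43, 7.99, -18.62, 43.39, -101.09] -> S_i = -3.43*(-2.33)^i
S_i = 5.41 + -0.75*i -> [5.41, 4.66, 3.91, 3.16, 2.41]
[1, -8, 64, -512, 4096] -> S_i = 1*-8^i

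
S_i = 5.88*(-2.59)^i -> [5.88, -15.23, 39.44, -102.16, 264.59]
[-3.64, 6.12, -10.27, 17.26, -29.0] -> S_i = -3.64*(-1.68)^i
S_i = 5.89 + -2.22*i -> [5.89, 3.67, 1.45, -0.77, -2.99]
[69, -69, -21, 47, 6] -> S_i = Random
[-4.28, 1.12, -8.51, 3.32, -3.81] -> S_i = Random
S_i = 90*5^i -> [90, 450, 2250, 11250, 56250]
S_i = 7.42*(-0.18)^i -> [7.42, -1.34, 0.24, -0.04, 0.01]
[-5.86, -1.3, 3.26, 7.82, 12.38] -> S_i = -5.86 + 4.56*i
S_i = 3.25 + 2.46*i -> [3.25, 5.71, 8.17, 10.63, 13.09]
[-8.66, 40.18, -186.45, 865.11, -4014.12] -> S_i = -8.66*(-4.64)^i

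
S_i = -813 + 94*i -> [-813, -719, -625, -531, -437]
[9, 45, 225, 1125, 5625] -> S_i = 9*5^i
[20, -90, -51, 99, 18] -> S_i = Random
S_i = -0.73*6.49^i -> [-0.73, -4.74, -30.75, -199.55, -1295.1]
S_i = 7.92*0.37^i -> [7.92, 2.93, 1.08, 0.4, 0.15]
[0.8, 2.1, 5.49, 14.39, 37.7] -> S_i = 0.80*2.62^i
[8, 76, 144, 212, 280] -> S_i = 8 + 68*i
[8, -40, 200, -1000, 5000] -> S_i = 8*-5^i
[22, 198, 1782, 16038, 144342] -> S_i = 22*9^i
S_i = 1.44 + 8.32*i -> [1.44, 9.76, 18.08, 26.4, 34.72]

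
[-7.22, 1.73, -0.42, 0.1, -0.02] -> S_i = -7.22*(-0.24)^i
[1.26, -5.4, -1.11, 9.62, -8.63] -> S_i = Random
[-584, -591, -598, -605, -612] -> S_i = -584 + -7*i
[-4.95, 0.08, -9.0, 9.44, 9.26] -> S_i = Random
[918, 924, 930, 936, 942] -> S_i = 918 + 6*i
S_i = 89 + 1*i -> [89, 90, 91, 92, 93]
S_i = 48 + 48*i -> [48, 96, 144, 192, 240]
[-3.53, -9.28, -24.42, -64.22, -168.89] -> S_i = -3.53*2.63^i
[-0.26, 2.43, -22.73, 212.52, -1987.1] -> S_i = -0.26*(-9.35)^i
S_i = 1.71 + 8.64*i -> [1.71, 10.35, 18.99, 27.63, 36.27]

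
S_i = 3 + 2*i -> [3, 5, 7, 9, 11]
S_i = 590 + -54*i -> [590, 536, 482, 428, 374]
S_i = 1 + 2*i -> [1, 3, 5, 7, 9]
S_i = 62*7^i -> [62, 434, 3038, 21266, 148862]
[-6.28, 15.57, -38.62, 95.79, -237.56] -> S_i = -6.28*(-2.48)^i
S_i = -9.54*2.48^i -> [-9.54, -23.66, -58.67, -145.51, -360.87]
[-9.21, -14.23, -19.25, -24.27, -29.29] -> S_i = -9.21 + -5.02*i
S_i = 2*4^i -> [2, 8, 32, 128, 512]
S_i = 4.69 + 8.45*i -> [4.69, 13.14, 21.59, 30.04, 38.49]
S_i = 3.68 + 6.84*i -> [3.68, 10.52, 17.36, 24.2, 31.04]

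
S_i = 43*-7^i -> [43, -301, 2107, -14749, 103243]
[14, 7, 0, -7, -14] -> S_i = 14 + -7*i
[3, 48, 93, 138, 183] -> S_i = 3 + 45*i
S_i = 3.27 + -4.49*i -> [3.27, -1.22, -5.71, -10.2, -14.69]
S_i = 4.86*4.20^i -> [4.86, 20.41, 85.73, 360.07, 1512.28]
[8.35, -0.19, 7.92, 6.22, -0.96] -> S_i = Random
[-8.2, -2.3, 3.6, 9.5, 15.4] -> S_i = -8.20 + 5.90*i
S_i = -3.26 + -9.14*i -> [-3.26, -12.4, -21.54, -30.68, -39.82]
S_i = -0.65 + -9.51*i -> [-0.65, -10.16, -19.67, -29.18, -38.69]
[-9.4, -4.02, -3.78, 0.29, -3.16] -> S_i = Random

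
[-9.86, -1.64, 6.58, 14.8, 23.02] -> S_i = -9.86 + 8.22*i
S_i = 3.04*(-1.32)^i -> [3.04, -4.01, 5.3, -6.99, 9.23]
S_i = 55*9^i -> [55, 495, 4455, 40095, 360855]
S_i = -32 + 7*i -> [-32, -25, -18, -11, -4]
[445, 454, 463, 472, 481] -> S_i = 445 + 9*i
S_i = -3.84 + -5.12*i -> [-3.84, -8.96, -14.08, -19.2, -24.32]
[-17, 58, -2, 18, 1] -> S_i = Random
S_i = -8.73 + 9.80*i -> [-8.73, 1.07, 10.87, 20.67, 30.47]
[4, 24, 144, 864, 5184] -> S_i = 4*6^i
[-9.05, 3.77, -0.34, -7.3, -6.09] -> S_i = Random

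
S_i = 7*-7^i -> [7, -49, 343, -2401, 16807]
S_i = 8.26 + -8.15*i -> [8.26, 0.11, -8.04, -16.19, -24.34]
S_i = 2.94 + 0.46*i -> [2.94, 3.4, 3.86, 4.32, 4.78]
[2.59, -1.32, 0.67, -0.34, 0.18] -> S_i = 2.59*(-0.51)^i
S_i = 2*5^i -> [2, 10, 50, 250, 1250]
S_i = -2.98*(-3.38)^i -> [-2.98, 10.07, -34.04, 115.07, -388.94]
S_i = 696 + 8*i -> [696, 704, 712, 720, 728]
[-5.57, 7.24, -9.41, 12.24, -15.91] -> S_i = -5.57*(-1.30)^i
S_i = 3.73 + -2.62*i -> [3.73, 1.11, -1.51, -4.13, -6.75]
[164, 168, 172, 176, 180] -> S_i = 164 + 4*i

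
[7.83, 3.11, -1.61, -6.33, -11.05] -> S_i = 7.83 + -4.72*i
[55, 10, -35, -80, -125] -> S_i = 55 + -45*i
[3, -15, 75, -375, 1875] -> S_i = 3*-5^i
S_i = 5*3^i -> [5, 15, 45, 135, 405]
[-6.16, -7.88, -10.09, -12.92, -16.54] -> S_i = -6.16*1.28^i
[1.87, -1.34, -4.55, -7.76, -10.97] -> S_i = 1.87 + -3.21*i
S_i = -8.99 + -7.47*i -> [-8.99, -16.46, -23.93, -31.4, -38.87]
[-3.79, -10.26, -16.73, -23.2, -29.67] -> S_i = -3.79 + -6.47*i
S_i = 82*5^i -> [82, 410, 2050, 10250, 51250]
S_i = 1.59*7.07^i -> [1.59, 11.24, 79.48, 561.9, 3972.6]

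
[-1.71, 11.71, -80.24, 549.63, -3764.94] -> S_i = -1.71*(-6.85)^i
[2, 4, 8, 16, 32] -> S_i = 2*2^i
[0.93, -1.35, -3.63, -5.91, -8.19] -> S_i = 0.93 + -2.28*i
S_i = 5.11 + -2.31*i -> [5.11, 2.8, 0.49, -1.82, -4.13]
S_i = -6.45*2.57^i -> [-6.45, -16.58, -42.6, -109.49, -281.38]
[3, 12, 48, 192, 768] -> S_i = 3*4^i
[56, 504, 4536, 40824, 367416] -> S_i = 56*9^i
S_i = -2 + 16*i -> [-2, 14, 30, 46, 62]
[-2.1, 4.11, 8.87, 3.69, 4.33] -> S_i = Random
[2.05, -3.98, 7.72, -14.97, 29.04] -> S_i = 2.05*(-1.94)^i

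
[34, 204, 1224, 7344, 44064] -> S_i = 34*6^i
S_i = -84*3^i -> [-84, -252, -756, -2268, -6804]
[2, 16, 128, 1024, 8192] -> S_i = 2*8^i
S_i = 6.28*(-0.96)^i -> [6.28, -6.03, 5.79, -5.56, 5.33]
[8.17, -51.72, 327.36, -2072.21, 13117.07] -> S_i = 8.17*(-6.33)^i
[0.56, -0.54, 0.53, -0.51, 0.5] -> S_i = 0.56*(-0.97)^i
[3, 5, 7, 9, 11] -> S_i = 3 + 2*i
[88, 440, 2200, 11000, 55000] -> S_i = 88*5^i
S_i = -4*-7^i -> [-4, 28, -196, 1372, -9604]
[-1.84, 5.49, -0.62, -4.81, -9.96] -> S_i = Random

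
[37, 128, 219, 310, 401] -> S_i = 37 + 91*i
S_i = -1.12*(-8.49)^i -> [-1.12, 9.51, -80.73, 685.4, -5819.01]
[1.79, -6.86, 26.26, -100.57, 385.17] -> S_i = 1.79*(-3.83)^i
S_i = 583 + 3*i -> [583, 586, 589, 592, 595]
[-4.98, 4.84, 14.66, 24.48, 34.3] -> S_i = -4.98 + 9.82*i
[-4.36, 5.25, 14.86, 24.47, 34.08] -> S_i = -4.36 + 9.61*i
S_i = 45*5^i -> [45, 225, 1125, 5625, 28125]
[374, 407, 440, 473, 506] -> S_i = 374 + 33*i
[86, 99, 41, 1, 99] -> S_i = Random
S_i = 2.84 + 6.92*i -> [2.84, 9.76, 16.68, 23.6, 30.52]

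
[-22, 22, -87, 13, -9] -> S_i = Random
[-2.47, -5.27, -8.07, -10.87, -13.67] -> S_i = -2.47 + -2.80*i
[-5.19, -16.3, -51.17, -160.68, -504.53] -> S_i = -5.19*3.14^i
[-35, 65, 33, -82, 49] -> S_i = Random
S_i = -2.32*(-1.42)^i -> [-2.32, 3.29, -4.68, 6.64, -9.43]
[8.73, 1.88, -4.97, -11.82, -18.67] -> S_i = 8.73 + -6.85*i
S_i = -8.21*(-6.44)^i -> [-8.21, 52.87, -340.5, 2192.81, -14121.69]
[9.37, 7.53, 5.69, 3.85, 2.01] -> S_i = 9.37 + -1.84*i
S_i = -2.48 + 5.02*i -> [-2.48, 2.54, 7.56, 12.58, 17.6]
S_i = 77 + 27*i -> [77, 104, 131, 158, 185]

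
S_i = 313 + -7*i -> [313, 306, 299, 292, 285]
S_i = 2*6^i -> [2, 12, 72, 432, 2592]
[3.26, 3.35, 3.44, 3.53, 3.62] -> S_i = 3.26 + 0.09*i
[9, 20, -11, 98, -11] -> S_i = Random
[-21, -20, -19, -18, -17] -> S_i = -21 + 1*i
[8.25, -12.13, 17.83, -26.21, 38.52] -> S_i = 8.25*(-1.47)^i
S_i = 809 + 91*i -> [809, 900, 991, 1082, 1173]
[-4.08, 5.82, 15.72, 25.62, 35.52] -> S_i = -4.08 + 9.90*i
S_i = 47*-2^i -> [47, -94, 188, -376, 752]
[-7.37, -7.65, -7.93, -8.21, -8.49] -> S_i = -7.37 + -0.28*i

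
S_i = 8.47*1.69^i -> [8.47, 14.31, 24.19, 40.88, 69.09]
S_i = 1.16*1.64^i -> [1.16, 1.9, 3.12, 5.12, 8.39]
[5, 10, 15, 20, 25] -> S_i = 5 + 5*i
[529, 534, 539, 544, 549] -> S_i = 529 + 5*i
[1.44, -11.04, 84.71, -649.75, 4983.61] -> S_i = 1.44*(-7.67)^i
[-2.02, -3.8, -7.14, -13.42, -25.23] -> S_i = -2.02*1.88^i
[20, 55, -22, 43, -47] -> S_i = Random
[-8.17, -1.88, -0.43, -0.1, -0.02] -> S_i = -8.17*0.23^i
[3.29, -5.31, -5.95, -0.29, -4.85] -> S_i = Random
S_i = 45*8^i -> [45, 360, 2880, 23040, 184320]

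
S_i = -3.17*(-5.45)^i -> [-3.17, 17.28, -94.16, 513.16, -2796.7]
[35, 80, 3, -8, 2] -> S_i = Random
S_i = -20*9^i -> [-20, -180, -1620, -14580, -131220]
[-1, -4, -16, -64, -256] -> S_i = -1*4^i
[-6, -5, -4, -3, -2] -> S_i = -6 + 1*i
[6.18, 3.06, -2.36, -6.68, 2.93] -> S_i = Random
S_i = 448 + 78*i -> [448, 526, 604, 682, 760]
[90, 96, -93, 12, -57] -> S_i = Random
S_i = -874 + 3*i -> [-874, -871, -868, -865, -862]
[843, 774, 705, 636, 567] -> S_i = 843 + -69*i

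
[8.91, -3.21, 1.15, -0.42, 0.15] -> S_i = 8.91*(-0.36)^i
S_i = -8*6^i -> [-8, -48, -288, -1728, -10368]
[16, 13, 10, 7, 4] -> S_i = 16 + -3*i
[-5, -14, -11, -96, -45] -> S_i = Random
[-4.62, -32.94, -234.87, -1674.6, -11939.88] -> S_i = -4.62*7.13^i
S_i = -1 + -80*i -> [-1, -81, -161, -241, -321]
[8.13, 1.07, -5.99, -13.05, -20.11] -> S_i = 8.13 + -7.06*i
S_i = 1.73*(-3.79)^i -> [1.73, -6.56, 24.85, -94.18, 356.95]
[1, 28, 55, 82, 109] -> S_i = 1 + 27*i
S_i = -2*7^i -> [-2, -14, -98, -686, -4802]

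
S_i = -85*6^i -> [-85, -510, -3060, -18360, -110160]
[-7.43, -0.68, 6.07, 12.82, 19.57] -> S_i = -7.43 + 6.75*i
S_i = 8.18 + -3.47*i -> [8.18, 4.71, 1.24, -2.23, -5.7]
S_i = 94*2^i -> [94, 188, 376, 752, 1504]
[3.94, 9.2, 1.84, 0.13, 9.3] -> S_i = Random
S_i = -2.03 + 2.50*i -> [-2.03, 0.47, 2.97, 5.47, 7.97]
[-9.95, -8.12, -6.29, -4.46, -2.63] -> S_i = -9.95 + 1.83*i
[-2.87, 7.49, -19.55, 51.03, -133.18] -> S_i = -2.87*(-2.61)^i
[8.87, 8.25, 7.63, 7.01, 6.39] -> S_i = 8.87 + -0.62*i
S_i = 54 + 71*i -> [54, 125, 196, 267, 338]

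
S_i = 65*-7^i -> [65, -455, 3185, -22295, 156065]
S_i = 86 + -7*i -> [86, 79, 72, 65, 58]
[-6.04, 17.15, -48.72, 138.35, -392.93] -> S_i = -6.04*(-2.84)^i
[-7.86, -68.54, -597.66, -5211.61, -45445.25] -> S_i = -7.86*8.72^i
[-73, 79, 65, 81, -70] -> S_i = Random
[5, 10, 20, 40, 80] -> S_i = 5*2^i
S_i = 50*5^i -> [50, 250, 1250, 6250, 31250]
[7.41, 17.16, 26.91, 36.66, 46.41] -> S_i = 7.41 + 9.75*i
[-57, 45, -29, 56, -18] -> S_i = Random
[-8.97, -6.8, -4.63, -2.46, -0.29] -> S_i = -8.97 + 2.17*i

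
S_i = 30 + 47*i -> [30, 77, 124, 171, 218]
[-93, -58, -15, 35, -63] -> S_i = Random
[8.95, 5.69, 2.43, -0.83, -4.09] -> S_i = 8.95 + -3.26*i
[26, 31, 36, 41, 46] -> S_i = 26 + 5*i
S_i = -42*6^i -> [-42, -252, -1512, -9072, -54432]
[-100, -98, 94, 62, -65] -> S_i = Random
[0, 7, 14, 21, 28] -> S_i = 0 + 7*i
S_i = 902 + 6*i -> [902, 908, 914, 920, 926]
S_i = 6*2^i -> [6, 12, 24, 48, 96]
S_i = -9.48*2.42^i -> [-9.48, -22.94, -55.52, -134.36, -325.14]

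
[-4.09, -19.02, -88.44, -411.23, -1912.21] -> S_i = -4.09*4.65^i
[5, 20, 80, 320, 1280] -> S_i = 5*4^i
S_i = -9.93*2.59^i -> [-9.93, -25.72, -66.61, -172.52, -446.84]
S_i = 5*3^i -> [5, 15, 45, 135, 405]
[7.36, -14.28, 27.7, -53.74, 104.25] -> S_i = 7.36*(-1.94)^i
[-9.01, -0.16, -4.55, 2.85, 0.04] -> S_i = Random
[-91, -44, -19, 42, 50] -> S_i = Random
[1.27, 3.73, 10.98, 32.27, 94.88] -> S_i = 1.27*2.94^i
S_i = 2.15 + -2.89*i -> [2.15, -0.74, -3.63, -6.52, -9.41]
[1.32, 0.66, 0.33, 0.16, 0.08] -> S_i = 1.32*0.50^i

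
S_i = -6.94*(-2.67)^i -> [-6.94, 18.53, -49.47, 132.1, -352.7]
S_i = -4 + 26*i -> [-4, 22, 48, 74, 100]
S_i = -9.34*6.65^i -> [-9.34, -62.11, -413.04, -2746.7, -18265.58]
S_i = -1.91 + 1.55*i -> [-1.91, -0.36, 1.19, 2.74, 4.29]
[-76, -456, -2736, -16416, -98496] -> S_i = -76*6^i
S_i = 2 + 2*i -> [2, 4, 6, 8, 10]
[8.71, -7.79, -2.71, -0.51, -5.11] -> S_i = Random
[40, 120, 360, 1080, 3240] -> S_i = 40*3^i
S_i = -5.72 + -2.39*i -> [-5.72, -8.11, -10.5, -12.89, -15.28]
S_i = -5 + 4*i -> [-5, -1, 3, 7, 11]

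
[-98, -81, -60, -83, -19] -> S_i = Random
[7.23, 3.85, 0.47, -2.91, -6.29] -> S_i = 7.23 + -3.38*i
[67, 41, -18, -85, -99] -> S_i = Random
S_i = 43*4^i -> [43, 172, 688, 2752, 11008]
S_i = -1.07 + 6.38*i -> [-1.07, 5.31, 11.69, 18.07, 24.45]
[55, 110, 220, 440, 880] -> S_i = 55*2^i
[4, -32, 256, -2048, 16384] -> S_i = 4*-8^i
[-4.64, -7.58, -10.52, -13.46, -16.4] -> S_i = -4.64 + -2.94*i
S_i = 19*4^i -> [19, 76, 304, 1216, 4864]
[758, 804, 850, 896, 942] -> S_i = 758 + 46*i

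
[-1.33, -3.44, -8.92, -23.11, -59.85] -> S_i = -1.33*2.59^i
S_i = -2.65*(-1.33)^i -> [-2.65, 3.52, -4.69, 6.23, -8.29]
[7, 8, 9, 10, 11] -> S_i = 7 + 1*i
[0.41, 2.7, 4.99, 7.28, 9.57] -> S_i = 0.41 + 2.29*i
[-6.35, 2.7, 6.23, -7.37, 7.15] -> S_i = Random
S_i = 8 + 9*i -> [8, 17, 26, 35, 44]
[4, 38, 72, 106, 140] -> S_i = 4 + 34*i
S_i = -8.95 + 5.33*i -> [-8.95, -3.62, 1.71, 7.04, 12.37]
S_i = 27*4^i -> [27, 108, 432, 1728, 6912]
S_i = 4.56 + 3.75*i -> [4.56, 8.31, 12.06, 15.81, 19.56]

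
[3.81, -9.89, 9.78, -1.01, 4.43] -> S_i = Random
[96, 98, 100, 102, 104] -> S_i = 96 + 2*i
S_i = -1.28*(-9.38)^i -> [-1.28, 12.01, -112.62, 1056.38, -9908.81]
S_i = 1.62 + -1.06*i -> [1.62, 0.56, -0.5, -1.56, -2.62]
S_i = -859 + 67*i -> [-859, -792, -725, -658, -591]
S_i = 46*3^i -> [46, 138, 414, 1242, 3726]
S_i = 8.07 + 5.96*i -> [8.07, 14.03, 19.99, 25.95, 31.91]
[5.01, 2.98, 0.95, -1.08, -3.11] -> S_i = 5.01 + -2.03*i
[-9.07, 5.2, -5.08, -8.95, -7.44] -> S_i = Random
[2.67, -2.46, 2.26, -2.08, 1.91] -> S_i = 2.67*(-0.92)^i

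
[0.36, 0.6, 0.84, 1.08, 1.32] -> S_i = 0.36 + 0.24*i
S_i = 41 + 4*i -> [41, 45, 49, 53, 57]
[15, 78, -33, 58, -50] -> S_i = Random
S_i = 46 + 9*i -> [46, 55, 64, 73, 82]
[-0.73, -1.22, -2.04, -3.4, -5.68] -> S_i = -0.73*1.67^i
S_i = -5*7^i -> [-5, -35, -245, -1715, -12005]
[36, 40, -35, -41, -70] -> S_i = Random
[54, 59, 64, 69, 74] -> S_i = 54 + 5*i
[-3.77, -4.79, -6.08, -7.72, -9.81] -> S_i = -3.77*1.27^i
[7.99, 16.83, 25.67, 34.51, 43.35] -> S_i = 7.99 + 8.84*i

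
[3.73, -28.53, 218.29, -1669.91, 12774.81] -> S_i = 3.73*(-7.65)^i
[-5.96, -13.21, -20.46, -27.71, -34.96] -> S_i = -5.96 + -7.25*i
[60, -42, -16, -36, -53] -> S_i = Random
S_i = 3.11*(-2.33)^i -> [3.11, -7.25, 16.88, -39.34, 91.66]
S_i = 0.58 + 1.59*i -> [0.58, 2.17, 3.76, 5.35, 6.94]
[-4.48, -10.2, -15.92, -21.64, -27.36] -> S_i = -4.48 + -5.72*i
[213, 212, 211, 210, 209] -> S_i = 213 + -1*i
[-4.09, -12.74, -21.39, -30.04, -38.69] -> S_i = -4.09 + -8.65*i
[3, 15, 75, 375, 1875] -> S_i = 3*5^i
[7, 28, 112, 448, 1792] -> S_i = 7*4^i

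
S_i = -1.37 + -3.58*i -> [-1.37, -4.95, -8.53, -12.11, -15.69]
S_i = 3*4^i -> [3, 12, 48, 192, 768]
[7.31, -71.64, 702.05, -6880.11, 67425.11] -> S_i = 7.31*(-9.80)^i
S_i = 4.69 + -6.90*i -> [4.69, -2.21, -9.11, -16.01, -22.91]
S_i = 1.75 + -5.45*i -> [1.75, -3.7, -9.15, -14.6, -20.05]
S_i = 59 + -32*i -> [59, 27, -5, -37, -69]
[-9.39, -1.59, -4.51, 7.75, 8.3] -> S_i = Random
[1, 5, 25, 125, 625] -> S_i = 1*5^i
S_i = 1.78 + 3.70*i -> [1.78, 5.48, 9.18, 12.88, 16.58]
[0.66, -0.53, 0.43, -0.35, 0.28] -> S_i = 0.66*(-0.81)^i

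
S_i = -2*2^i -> [-2, -4, -8, -16, -32]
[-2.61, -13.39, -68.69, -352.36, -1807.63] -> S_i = -2.61*5.13^i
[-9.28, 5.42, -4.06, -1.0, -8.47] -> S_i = Random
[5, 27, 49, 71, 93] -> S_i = 5 + 22*i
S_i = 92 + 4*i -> [92, 96, 100, 104, 108]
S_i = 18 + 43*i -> [18, 61, 104, 147, 190]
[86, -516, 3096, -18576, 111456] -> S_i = 86*-6^i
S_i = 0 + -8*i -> [0, -8, -16, -24, -32]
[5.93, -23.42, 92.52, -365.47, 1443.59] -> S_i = 5.93*(-3.95)^i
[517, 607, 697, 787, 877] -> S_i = 517 + 90*i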